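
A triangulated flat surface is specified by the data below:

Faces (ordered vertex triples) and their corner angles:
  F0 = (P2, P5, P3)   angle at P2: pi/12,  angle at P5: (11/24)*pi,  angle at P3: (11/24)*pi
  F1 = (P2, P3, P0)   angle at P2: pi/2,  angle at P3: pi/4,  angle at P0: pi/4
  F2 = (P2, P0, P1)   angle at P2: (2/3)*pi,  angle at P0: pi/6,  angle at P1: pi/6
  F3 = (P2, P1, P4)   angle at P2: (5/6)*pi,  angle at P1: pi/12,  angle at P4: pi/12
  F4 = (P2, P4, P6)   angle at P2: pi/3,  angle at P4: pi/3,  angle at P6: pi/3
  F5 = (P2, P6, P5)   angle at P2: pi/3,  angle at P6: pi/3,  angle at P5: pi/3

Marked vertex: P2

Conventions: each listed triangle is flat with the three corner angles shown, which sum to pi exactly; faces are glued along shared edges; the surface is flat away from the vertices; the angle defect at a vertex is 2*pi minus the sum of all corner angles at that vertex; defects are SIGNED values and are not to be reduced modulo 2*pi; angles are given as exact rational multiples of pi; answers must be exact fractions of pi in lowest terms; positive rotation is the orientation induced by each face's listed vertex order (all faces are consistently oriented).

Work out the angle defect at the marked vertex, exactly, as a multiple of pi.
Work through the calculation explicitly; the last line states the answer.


Sum of corner angles at P2: (11/4)*pi
defect = 2*pi - (11/4)*pi

Answer: defect(P2) = (-3/4)*pi


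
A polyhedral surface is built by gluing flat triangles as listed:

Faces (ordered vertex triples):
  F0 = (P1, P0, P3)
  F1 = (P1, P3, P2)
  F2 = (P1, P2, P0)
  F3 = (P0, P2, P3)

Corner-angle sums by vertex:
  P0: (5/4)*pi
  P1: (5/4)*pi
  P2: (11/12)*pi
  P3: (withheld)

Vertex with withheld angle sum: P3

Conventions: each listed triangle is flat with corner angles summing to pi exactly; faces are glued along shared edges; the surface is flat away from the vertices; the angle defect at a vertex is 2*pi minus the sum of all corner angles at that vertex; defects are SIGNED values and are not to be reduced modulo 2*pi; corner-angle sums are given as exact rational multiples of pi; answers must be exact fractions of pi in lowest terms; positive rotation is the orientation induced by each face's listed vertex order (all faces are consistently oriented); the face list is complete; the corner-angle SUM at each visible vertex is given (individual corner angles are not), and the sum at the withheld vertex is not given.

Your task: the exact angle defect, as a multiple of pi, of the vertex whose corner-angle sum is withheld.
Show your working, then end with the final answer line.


V = 4, E = 6, F = 4; chi = V - E + F = 2
Gauss-Bonnet: total defect = 2*pi*chi = 4*pi; visible defects sum to (31/12)*pi

Answer: defect(P3) = (17/12)*pi


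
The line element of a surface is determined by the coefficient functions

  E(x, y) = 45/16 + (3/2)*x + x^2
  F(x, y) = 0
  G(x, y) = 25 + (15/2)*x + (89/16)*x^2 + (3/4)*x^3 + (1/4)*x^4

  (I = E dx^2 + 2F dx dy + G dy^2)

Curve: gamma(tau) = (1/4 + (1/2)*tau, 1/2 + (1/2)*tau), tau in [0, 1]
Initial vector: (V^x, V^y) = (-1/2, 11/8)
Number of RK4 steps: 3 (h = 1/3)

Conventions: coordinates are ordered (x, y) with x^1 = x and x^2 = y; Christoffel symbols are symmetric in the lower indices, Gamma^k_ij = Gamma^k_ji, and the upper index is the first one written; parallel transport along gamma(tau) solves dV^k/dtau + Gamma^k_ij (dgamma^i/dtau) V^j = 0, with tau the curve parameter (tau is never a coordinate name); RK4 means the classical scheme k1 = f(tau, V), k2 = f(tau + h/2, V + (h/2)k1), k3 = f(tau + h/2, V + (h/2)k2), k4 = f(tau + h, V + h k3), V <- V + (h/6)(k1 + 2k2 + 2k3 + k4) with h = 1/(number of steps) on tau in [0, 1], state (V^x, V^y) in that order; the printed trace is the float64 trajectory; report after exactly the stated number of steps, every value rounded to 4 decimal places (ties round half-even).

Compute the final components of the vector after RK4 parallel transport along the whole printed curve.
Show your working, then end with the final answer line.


gamma'(tau) = (1/2, 1/2); f(tau, V)^k = -Gamma^k_ij(gamma(tau)) gamma'^i(tau) V^j; h = 1/3; intermediate values shown to 6 dp
curve data and Christoffel symbols at the stage parameters:
  tau = 0.000000: gamma = (0.250000, 0.500000), gamma' = (0.500000, 0.500000); Gamma_xxx = 0.307692, Gamma_xxy = 0.000000, Gamma_xyy = -1.605769, Gamma_yxx = 0.000000, Gamma_yxy = 0.191617, Gamma_yyy = 0.000000
  tau = 0.166667: gamma = (0.333333, 0.583333), gamma' = (0.500000, 0.500000); Gamma_xxx = 0.316430, Gamma_xxy = 0.000000, Gamma_xyy = -1.678837, Gamma_yxx = 0.000000, Gamma_yxy = 0.204188, Gamma_yyy = 0.000000
  tau = 0.333333: gamma = (0.416667, 0.666667), gamma' = (0.500000, 0.500000); Gamma_xxx = 0.323077, Gamma_xxy = 0.000000, Gamma_xyy = -1.744391, Gamma_yxx = 0.000000, Gamma_yxy = 0.216077, Gamma_yyy = 0.000000
  tau = 0.500000: gamma = (0.500000, 0.750000), gamma' = (0.500000, 0.500000); Gamma_xxx = 0.327869, Gamma_xxy = 0.000000, Gamma_xyy = -1.803279, Gamma_yxx = 0.000000, Gamma_yxy = 0.227273, Gamma_yyy = 0.000000
  tau = 0.666667: gamma = (0.583333, 0.833333), gamma' = (0.500000, 0.500000); Gamma_xxx = 0.331034, Gamma_xxy = 0.000000, Gamma_xyy = -1.856322, Gamma_yxx = 0.000000, Gamma_yxy = 0.237771, Gamma_yyy = 0.000000
  tau = 0.833333: gamma = (0.666667, 0.916667), gamma' = (0.500000, 0.500000); Gamma_xxx = 0.332790, Gamma_xxy = 0.000000, Gamma_xyy = -1.904296, Gamma_yxx = 0.000000, Gamma_yxy = 0.247573, Gamma_yyy = 0.000000
  tau = 1.000000: gamma = (0.750000, 1.000000), gamma' = (0.500000, 0.500000); Gamma_xxx = 0.333333, Gamma_xxy = 0.000000, Gamma_xyy = -1.947917, Gamma_yxx = 0.000000, Gamma_yxy = 0.256684, Gamma_yyy = 0.000000
step 0: V^x = -0.5000, V^y = 1.3750
step 1: k1 = (1.180889, -0.083832), k2 = (1.190441, -0.108000), k3 = (1.186808, -0.107751), k4 = (1.184806, -0.133394); V <- V + (h/6)(k1 + 2k2 + 2k3 + k4): V^x = -0.1044, V^y = 1.3390
step 2: k1 = (1.184705, -0.133376), k2 = (1.171967, -0.160199), k3 = (1.168284, -0.159449), k4 = (1.146267, -0.186746); V <- V + (h/6)(k1 + 2k2 + 2k3 + k4): V^x = 0.2851, V^y = 1.2857
step 3: k1 = (1.146110, -0.186739), k2 = (1.115281, -0.214230), k3 = (1.111773, -0.213027), k4 = (1.073737, -0.240043); V <- V + (h/6)(k1 + 2k2 + 2k3 + k4): V^x = 0.6559, V^y = 1.2145

Answer: V^x = 0.6559, V^y = 1.2145


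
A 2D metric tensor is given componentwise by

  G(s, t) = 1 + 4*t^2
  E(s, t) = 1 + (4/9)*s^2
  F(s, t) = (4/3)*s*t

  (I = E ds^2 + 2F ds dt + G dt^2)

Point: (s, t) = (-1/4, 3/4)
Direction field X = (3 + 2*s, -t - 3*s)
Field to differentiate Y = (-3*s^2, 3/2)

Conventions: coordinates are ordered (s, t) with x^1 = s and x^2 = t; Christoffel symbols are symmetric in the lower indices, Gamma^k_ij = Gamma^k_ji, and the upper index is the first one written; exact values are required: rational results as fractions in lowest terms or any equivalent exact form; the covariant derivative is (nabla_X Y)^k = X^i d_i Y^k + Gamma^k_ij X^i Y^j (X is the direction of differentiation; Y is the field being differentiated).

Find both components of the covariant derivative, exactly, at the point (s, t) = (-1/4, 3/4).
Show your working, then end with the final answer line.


E = 37/36, F = -1/4, G = 13/4 at the point
E_s = -2/9, E_t = 0, F_s = 1, F_t = -1/3, G_s = 0, G_t = 6
EG - F^2 = 59/18;  g^inv = (18/59) * [[13/4, 1/4], [1/4, 37/36]]
first-kind symbols [ij,l] = (1/2)(d_i g_jl + d_j g_il - d_l g_ij): [ss,s] = E_s/2 = -1/9, [ss,t] = F_s - E_t/2 = 1, [st,s] = E_t/2 = 0, [st,t] = G_s/2 = 0, [tt,s] = F_t - G_s/2 = -1/3, [tt,t] = G_t/2 = 3
Gamma^s_ij = (G*[ij,s] - F*[ij,t])/(EG - F^2), Gamma^t_ij = (E*[ij,t] - F*[ij,s])/(EG - F^2)
Gamma_sss = -2/59, Gamma_sst = 0, Gamma_stt = -6/59, Gamma_tss = 18/59, Gamma_tst = 0, Gamma_ttt = 54/59
X = (5/2, 0), Y = (-3/16, 3/2) at the point

Answer: (nabla_X Y)^s = 3555/944, (nabla_X Y)^t = -135/944


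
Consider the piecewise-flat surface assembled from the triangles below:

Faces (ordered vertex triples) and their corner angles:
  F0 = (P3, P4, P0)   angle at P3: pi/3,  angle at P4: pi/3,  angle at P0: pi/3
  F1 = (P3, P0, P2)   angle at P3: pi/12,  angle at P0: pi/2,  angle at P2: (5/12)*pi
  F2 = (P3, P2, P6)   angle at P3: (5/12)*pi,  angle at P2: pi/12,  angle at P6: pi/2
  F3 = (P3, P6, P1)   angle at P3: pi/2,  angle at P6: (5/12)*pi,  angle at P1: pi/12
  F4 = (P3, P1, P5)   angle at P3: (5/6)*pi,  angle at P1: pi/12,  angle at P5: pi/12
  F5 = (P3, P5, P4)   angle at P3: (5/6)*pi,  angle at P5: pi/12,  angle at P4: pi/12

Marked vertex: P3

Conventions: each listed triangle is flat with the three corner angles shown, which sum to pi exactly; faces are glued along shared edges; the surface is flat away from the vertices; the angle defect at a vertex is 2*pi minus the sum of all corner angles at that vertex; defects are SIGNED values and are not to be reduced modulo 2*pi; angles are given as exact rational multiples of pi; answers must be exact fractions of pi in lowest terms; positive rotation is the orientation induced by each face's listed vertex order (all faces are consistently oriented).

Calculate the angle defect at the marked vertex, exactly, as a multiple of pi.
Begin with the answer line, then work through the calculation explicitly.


Answer: defect(P3) = -pi

Sum of corner angles at P3: 3*pi
defect = 2*pi - 3*pi


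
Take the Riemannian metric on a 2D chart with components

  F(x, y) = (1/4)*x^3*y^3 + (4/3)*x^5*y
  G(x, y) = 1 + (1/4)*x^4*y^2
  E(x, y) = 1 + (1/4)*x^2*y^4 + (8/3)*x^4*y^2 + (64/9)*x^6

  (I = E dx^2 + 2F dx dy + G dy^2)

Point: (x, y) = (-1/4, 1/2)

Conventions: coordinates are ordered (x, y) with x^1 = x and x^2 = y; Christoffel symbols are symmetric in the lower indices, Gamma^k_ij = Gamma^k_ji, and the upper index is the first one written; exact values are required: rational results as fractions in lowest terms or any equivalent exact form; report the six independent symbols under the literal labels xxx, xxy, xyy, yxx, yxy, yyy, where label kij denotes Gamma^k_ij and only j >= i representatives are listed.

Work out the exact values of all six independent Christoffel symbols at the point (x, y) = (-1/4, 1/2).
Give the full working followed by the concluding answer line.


E = 9265/9216, F = -7/6144, G = 4097/4096 at the point
E_x = -35/384, E_y = 7/384, F_x = 29/1536, F_y = -13/3072, G_x = -1/256, G_y = 1/1024
EG - F^2 = 37069/36864;  g^inv = (36864/37069) * [[4097/4096, 7/6144], [7/6144, 9265/9216]]
first-kind symbols [ij,l] = (1/2)(d_i g_jl + d_j g_il - d_l g_ij): [xx,x] = E_x/2 = -35/768, [xx,y] = F_x - E_y/2 = 5/512, [xy,x] = E_y/2 = 7/768, [xy,y] = G_x/2 = -1/512, [yy,x] = F_y - G_x/2 = -7/3072, [yy,y] = G_y/2 = 1/2048
Gamma^x_ij = (G*[ij,x] - F*[ij,y])/(EG - F^2), Gamma^y_ij = (E*[ij,y] - F*[ij,x])/(EG - F^2)

Answer: Gamma_xxx = -1680/37069, Gamma_xxy = 336/37069, Gamma_xyy = -84/37069, Gamma_yxx = 360/37069, Gamma_yxy = -72/37069, Gamma_yyy = 18/37069


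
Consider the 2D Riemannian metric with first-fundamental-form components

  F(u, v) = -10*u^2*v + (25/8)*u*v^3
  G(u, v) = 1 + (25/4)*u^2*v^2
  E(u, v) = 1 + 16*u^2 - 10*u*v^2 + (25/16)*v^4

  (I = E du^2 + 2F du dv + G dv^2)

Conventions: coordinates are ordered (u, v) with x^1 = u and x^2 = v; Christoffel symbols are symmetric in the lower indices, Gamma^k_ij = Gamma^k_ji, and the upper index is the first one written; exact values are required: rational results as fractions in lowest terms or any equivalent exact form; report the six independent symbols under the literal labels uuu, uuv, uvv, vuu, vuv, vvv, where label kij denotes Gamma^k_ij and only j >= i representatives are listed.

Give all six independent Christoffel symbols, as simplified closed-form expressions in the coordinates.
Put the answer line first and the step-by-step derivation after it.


Answer: Gamma_uuu = (256*u - 80*v^2)/(100*u^2*v^2 + 256*u^2 - 160*u*v^2 + 25*v^4 + 16), Gamma_uuv = (-160*u*v + 50*v^3)/(100*u^2*v^2 + 256*u^2 - 160*u*v^2 + 25*v^4 + 16), Gamma_uvv = (-160*u^2 + 50*u*v^2)/(100*u^2*v^2 + 256*u^2 - 160*u*v^2 + 25*v^4 + 16), Gamma_vuu = -160*u*v/(100*u^2*v^2 + 256*u^2 - 160*u*v^2 + 25*v^4 + 16), Gamma_vuv = 100*u*v^2/(100*u^2*v^2 + 256*u^2 - 160*u*v^2 + 25*v^4 + 16), Gamma_vvv = 100*u^2*v/(100*u^2*v^2 + 256*u^2 - 160*u*v^2 + 25*v^4 + 16)

E = 1 + 16*u^2 - 10*u*v^2 + (25/16)*v^4; F = -10*u^2*v + (25/8)*u*v^3; G = 1 + (25/4)*u^2*v^2
Gamma^k_ij = (1/2) g^{kl} (d_i g_jl + d_j g_il - d_l g_ij), with g^inv = (1/(EG-F^2)) [[G, -F], [-F, E]]
first partials: E_u = 32*u - 10*v^2, E_v = -20*u*v + (25/4)*v^3, F_u = -20*u*v + (25/8)*v^3, F_v = -10*u^2 + (75/8)*u*v^2, G_u = (25/2)*u*v^2, G_v = (25/2)*u^2*v
D = EG - F^2 = 1 + 16*u^2 - 10*u*v^2 + (25/16)*v^4 + (25/4)*u^2*v^2
expanded: Gamma^u_uu = (G E_u - 2F F_u + F E_v)/(2D), Gamma^u_uv = (G E_v - F G_u)/(2D), Gamma^u_vv = (2G F_v - G G_u - F G_v)/(2D), Gamma^v_uu = (2E F_u - E E_v - F E_u)/(2D), Gamma^v_uv = (E G_u - F E_v)/(2D), Gamma^v_vv = (E G_v - 2F F_v + F G_u)/(2D); substitute and cancel common factors


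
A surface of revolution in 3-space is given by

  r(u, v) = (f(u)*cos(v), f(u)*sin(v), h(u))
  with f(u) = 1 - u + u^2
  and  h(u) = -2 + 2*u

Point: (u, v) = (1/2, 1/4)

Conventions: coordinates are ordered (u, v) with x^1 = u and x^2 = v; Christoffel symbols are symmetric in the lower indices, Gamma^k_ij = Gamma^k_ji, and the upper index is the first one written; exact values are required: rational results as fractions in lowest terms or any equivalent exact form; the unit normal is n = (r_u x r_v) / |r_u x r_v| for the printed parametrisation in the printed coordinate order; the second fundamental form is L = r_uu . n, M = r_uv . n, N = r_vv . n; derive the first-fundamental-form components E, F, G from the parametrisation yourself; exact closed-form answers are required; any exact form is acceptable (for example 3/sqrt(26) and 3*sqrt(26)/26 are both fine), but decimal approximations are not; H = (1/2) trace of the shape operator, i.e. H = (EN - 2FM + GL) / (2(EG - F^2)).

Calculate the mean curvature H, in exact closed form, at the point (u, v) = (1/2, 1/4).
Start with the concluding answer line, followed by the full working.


Answer: H = 5/12

f = 3/4, f' = 0, f'' = 2, h' = 2, h'' = 0
E = 4, F = 0, G = 9/16; answer radicand W^2 = 4
unnormalised second-form numerators: l = -4, m = 0, n = 3/2; L = l/sqrt(4), and similarly M = m/sqrt(W^2), N = n/sqrt(W^2)
H = (E*n - 2*F*m + G*l) / (2*(EG - F^2)*sqrt(W^2)); E*n - 2*F*m + G*l = 15/4, EG - F^2 = 9/4, so H = (5/6)/sqrt(4)


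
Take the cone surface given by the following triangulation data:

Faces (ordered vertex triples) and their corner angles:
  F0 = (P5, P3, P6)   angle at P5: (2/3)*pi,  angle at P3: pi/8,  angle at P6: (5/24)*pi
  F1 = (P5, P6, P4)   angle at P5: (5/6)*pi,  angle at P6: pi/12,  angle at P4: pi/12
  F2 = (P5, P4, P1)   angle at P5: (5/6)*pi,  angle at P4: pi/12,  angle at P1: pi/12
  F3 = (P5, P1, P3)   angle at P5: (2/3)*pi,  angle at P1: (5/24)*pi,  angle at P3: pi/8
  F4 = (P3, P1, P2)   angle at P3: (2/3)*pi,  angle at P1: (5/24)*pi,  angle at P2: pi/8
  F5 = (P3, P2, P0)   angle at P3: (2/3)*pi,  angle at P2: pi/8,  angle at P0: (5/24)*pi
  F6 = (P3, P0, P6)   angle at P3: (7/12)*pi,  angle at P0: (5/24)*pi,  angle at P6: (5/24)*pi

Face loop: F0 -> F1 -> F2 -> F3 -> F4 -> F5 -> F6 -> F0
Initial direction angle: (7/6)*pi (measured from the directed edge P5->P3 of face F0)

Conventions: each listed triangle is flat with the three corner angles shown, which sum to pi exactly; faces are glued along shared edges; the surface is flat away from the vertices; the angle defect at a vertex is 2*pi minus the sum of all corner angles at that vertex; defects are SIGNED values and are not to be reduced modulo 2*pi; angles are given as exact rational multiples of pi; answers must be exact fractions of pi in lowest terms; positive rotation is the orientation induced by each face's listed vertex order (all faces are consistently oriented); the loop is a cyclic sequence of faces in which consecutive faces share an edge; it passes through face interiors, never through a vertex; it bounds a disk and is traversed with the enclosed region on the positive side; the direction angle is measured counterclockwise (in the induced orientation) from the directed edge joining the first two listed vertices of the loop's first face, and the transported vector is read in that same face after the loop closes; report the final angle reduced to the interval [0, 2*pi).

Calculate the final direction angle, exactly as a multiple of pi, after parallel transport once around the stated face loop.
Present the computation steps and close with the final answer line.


enclosed vertex P3: corner angles sum to (13/6)*pi, defect = 2*pi - (13/6)*pi = -pi/6
enclosed vertex P5: corner angles sum to 3*pi, defect = 2*pi - 3*pi = -pi
the final direction is the initial angle plus the enclosed defects, taken mod 2*pi in the induced orientation
final angle = (7/6)*pi - (7/6)*pi = 0 (mod 2*pi)

Answer: final direction angle = 0


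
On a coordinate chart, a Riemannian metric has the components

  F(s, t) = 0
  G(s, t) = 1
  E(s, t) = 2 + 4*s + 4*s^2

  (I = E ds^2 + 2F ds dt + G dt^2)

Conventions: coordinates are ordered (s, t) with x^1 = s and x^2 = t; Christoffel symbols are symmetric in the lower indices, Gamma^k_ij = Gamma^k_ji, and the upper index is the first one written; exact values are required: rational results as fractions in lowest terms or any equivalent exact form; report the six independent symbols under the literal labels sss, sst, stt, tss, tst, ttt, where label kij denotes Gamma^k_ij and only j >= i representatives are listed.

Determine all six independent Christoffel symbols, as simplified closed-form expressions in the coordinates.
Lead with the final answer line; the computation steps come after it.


Answer: Gamma_sss = (2*s + 1)/(2*s^2 + 2*s + 1), Gamma_sst = 0, Gamma_stt = 0, Gamma_tss = 0, Gamma_tst = 0, Gamma_ttt = 0

E = 2 + 4*s + 4*s^2; F = 0; G = 1
Gamma^k_ij = (1/2) g^{kl} (d_i g_jl + d_j g_il - d_l g_ij), with g^inv = (1/(EG-F^2)) [[G, -F], [-F, E]]
first partials: E_s = 4 + 8*s, E_t = 0, F_s = 0, F_t = 0, G_s = 0, G_t = 0
D = EG - F^2 = 2 + 4*s + 4*s^2
expanded: Gamma^s_ss = (G E_s - 2F F_s + F E_t)/(2D), Gamma^s_st = (G E_t - F G_s)/(2D), Gamma^s_tt = (2G F_t - G G_s - F G_t)/(2D), Gamma^t_ss = (2E F_s - E E_t - F E_s)/(2D), Gamma^t_st = (E G_s - F E_t)/(2D), Gamma^t_tt = (E G_t - 2F F_t + F G_s)/(2D); substitute and cancel common factors


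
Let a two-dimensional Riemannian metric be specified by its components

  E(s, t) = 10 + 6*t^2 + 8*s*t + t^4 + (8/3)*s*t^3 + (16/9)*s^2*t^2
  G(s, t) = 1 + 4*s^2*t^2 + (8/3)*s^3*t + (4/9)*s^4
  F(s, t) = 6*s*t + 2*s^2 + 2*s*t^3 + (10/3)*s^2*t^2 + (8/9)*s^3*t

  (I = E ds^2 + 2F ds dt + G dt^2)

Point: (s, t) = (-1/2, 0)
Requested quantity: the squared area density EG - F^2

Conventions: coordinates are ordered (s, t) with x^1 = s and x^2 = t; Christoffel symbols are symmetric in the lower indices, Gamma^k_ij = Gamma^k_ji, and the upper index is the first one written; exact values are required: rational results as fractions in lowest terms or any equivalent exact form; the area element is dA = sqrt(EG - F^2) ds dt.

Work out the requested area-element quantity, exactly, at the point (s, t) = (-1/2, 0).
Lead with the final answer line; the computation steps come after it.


Answer: EG - F^2 = 361/36

E = 10, F = 1/2, G = 37/36; EG - F^2 = 361/36


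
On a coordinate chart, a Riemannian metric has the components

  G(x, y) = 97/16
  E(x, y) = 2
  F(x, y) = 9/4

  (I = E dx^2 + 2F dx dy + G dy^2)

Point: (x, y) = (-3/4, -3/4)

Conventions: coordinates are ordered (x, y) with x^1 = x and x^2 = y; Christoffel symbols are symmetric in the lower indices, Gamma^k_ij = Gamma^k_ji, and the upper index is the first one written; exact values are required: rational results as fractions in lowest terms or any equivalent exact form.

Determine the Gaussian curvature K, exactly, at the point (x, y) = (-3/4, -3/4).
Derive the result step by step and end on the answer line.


E = 2, F = 9/4, G = 97/16, EG - F^2 = 113/16 at the point
E_x = 0, E_y = 0, F_x = 0, F_y = 0, G_x = 0, G_y = 0
E_yy = 0, F_xy = 0, G_xx = 0
Evaluate Brioschi's two determinant matrices M1, M2 and divide by (EG - F^2)^2.
M1 = [[-E_yy/2 + F_xy - G_xx/2, E_x/2, F_x - E_y/2], [F_y - G_x/2, E, F], [G_y/2, F, G]] = [[0, 0, 0], [0, 2, 9/4], [0, 9/4, 97/16]]; det M1 = 0
M2 = [[0, E_y/2, G_x/2], [E_y/2, E, F], [G_x/2, F, G]] = [[0, 0, 0], [0, 2, 9/4], [0, 9/4, 97/16]]; det M2 = 0
det M1 - det M2 = 0; K = 0 / (113/16)^2 = 0

Answer: K = 0


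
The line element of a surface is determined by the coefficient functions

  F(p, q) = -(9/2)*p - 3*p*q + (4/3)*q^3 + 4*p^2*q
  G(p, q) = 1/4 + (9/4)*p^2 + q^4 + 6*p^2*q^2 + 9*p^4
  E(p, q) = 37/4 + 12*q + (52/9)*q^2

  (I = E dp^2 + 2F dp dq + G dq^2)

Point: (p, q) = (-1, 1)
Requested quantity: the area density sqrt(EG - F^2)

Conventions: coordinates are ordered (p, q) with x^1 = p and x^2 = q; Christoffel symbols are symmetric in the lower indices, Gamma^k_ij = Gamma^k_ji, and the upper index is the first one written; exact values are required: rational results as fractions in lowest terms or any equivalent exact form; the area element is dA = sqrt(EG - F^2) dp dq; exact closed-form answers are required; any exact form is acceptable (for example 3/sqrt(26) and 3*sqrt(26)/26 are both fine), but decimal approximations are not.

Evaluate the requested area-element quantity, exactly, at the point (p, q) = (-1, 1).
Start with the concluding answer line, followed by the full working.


Answer: sqrt(EG - F^2) = sqrt(48286)/12

E = 973/36, F = 77/6, G = 37/2; EG - F^2 = 24143/72


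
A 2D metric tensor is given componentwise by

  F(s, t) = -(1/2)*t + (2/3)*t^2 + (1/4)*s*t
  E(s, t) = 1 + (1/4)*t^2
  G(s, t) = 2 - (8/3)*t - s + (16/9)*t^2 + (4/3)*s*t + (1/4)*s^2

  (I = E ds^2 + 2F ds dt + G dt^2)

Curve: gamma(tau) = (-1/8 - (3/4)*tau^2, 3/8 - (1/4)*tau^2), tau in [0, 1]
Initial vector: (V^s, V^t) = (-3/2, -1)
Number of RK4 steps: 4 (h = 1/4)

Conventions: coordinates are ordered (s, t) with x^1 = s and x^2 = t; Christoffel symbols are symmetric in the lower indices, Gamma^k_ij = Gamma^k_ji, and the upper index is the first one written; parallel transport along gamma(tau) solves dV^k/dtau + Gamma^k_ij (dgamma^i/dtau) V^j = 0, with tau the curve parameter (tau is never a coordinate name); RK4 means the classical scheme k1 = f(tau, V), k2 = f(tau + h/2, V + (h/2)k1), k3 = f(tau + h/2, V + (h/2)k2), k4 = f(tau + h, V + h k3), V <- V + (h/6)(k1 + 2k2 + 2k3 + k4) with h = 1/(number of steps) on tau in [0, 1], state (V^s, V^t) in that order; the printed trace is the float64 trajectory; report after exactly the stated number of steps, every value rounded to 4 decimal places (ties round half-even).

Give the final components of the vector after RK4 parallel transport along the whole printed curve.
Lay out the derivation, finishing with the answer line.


gamma'(tau) = (-(3/2)*tau, -(1/2)*tau); f(tau, V)^k = -Gamma^k_ij(gamma(tau)) gamma'^i(tau) V^j; h = 1/4; intermediate values shown to 6 dp
curve data and Christoffel symbols at the stage parameters:
  tau = 0.000000: gamma = (-0.125000, 0.375000), gamma' = (0.000000, 0.000000); Gamma_sss = 0.000000, Gamma_sst = 0.069364, Gamma_stt = 0.184971, Gamma_tss = 0.000000, Gamma_tst = -0.208092, Gamma_ttt = -0.554913
  tau = 0.125000: gamma = (-0.136719, 0.371094), gamma' = (-0.187500, -0.062500); Gamma_sss = 0.000000, Gamma_sst = 0.068045, Gamma_stt = 0.181454, Gamma_tss = 0.000000, Gamma_tst = -0.210343, Gamma_ttt = -0.560916
  tau = 0.250000: gamma = (-0.171875, 0.359375), gamma' = (-0.375000, -0.125000); Gamma_sss = 0.000000, Gamma_sst = 0.064153, Gamma_stt = 0.171075, Gamma_tss = 0.000000, Gamma_tst = -0.216633, Gamma_ttt = -0.577688
  tau = 0.375000: gamma = (-0.230469, 0.339844), gamma' = (-0.562500, -0.187500); Gamma_sss = 0.000000, Gamma_sst = 0.057904, Gamma_stt = 0.154412, Gamma_tss = 0.000000, Gamma_tst = -0.225627, Gamma_ttt = -0.601673
  tau = 0.500000: gamma = (-0.312500, 0.312500), gamma' = (-0.750000, -0.250000); Gamma_sss = 0.000000, Gamma_sst = 0.049717, Gamma_stt = 0.132578, Gamma_tss = 0.000000, Gamma_tst = -0.235327, Gamma_ttt = -0.627538
  tau = 0.625000: gamma = (-0.417969, 0.277344), gamma' = (-0.937500, -0.312500); Gamma_sss = 0.000000, Gamma_sst = 0.040230, Gamma_stt = 0.107281, Gamma_tss = 0.000000, Gamma_tst = -0.243460, Gamma_ttt = -0.649226
  tau = 0.750000: gamma = (-0.546875, 0.234375), gamma' = (-1.125000, -0.375000); Gamma_sss = 0.000000, Gamma_sst = 0.030248, Gamma_stt = 0.080660, Gamma_tss = 0.000000, Gamma_tst = -0.248031, Gamma_ttt = -0.661415
  tau = 0.875000: gamma = (-0.699219, 0.183594), gamma' = (-1.312500, -0.437500); Gamma_sss = 0.000000, Gamma_sst = 0.020591, Gamma_stt = 0.054909, Gamma_tss = 0.000000, Gamma_tst = -0.247823, Gamma_ttt = -0.660860
  tau = 1.000000: gamma = (-0.875000, 0.125000), gamma' = (-1.500000, -0.500000); Gamma_sss = 0.000000, Gamma_sst = 0.011932, Gamma_stt = 0.031820, Gamma_tss = 0.000000, Gamma_tst = -0.242625, Gamma_ttt = -0.647000
step 0: V^s = -1.5000, V^t = -1.0000
step 1: k1 = (0.000000, 0.000000), k2 = (-0.030479, 0.094216), k3 = (-0.030211, 0.093389), k4 = (-0.056470, 0.190689); V <- V + (h/6)(k1 + 2k2 + 2k3 + k4): V^s = -1.5074, V^t = -0.9764
step 2: k1 = (-0.056458, 0.190649), k2 = (-0.075049, 0.292433), k3 = (-0.074292, 0.289482), k4 = (-0.082641, 0.391168); V <- V + (h/6)(k1 + 2k2 + 2k3 + k4): V^s = -1.5257, V^t = -0.9037
step 3: k1 = (-0.082611, 0.391027), k2 = (-0.080208, 0.485389), k3 = (-0.079364, 0.480281), k4 = (-0.067898, 0.556765); V <- V + (h/6)(k1 + 2k2 + 2k3 + k4): V^s = -1.5452, V^t = -0.7837
step 4: k1 = (-0.067902, 0.556796), k2 = (-0.050452, 0.607209), k3 = (-0.050110, 0.603101), k4 = (-0.030693, 0.624086); V <- V + (h/6)(k1 + 2k2 + 2k3 + k4): V^s = -1.5577, V^t = -0.6337

Answer: V^s = -1.5577, V^t = -0.6337


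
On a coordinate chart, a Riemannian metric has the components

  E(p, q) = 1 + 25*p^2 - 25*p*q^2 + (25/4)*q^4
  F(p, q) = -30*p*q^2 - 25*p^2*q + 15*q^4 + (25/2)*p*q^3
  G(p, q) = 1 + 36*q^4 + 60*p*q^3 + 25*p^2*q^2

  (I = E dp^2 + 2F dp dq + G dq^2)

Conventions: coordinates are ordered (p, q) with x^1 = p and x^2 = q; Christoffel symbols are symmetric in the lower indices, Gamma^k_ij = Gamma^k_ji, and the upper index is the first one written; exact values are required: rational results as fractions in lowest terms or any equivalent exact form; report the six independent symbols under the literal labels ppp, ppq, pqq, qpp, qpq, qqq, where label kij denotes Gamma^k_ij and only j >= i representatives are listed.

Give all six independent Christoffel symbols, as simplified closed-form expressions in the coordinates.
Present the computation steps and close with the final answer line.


E = 1 + 25*p^2 - 25*p*q^2 + (25/4)*q^4; F = -30*p*q^2 - 25*p^2*q + 15*q^4 + (25/2)*p*q^3; G = 1 + 36*q^4 + 60*p*q^3 + 25*p^2*q^2
Gamma^k_ij = (1/2) g^{kl} (d_i g_jl + d_j g_il - d_l g_ij), with g^inv = (1/(EG-F^2)) [[G, -F], [-F, E]]
first partials: E_p = 50*p - 25*q^2, E_q = -50*p*q + 25*q^3, F_p = -30*q^2 - 50*p*q + (25/2)*q^3, F_q = -60*p*q - 25*p^2 + 60*q^3 + (75/2)*p*q^2, G_p = 60*q^3 + 50*p*q^2, G_q = 144*q^3 + 180*p*q^2 + 50*p^2*q
D = EG - F^2 = 1 + 25*p^2 - 25*p*q^2 + (169/4)*q^4 + 60*p*q^3 + 25*p^2*q^2
expanded: Gamma^p_pp = (G E_p - 2F F_p + F E_q)/(2D), Gamma^p_pq = (G E_q - F G_p)/(2D), Gamma^p_qq = (2G F_q - G G_p - F G_q)/(2D), Gamma^q_pp = (2E F_p - E E_q - F E_p)/(2D), Gamma^q_pq = (E G_p - F E_q)/(2D), Gamma^q_qq = (E G_q - 2F F_q + F G_p)/(2D); substitute and cancel common factors

Answer: Gamma_ppp = (100*p - 50*q^2)/(100*p^2*q^2 + 100*p^2 + 240*p*q^3 - 100*p*q^2 + 169*q^4 + 4), Gamma_ppq = (-100*p*q + 50*q^3)/(100*p^2*q^2 + 100*p^2 + 240*p*q^3 - 100*p*q^2 + 169*q^4 + 4), Gamma_pqq = (-100*p^2 + 50*p*q^2 - 240*p*q + 120*q^3)/(100*p^2*q^2 + 100*p^2 + 240*p*q^3 - 100*p*q^2 + 169*q^4 + 4), Gamma_qpp = (-100*p*q - 120*q^2)/(100*p^2*q^2 + 100*p^2 + 240*p*q^3 - 100*p*q^2 + 169*q^4 + 4), Gamma_qpq = (100*p*q^2 + 120*q^3)/(100*p^2*q^2 + 100*p^2 + 240*p*q^3 - 100*p*q^2 + 169*q^4 + 4), Gamma_qqq = (100*p^2*q + 360*p*q^2 + 288*q^3)/(100*p^2*q^2 + 100*p^2 + 240*p*q^3 - 100*p*q^2 + 169*q^4 + 4)


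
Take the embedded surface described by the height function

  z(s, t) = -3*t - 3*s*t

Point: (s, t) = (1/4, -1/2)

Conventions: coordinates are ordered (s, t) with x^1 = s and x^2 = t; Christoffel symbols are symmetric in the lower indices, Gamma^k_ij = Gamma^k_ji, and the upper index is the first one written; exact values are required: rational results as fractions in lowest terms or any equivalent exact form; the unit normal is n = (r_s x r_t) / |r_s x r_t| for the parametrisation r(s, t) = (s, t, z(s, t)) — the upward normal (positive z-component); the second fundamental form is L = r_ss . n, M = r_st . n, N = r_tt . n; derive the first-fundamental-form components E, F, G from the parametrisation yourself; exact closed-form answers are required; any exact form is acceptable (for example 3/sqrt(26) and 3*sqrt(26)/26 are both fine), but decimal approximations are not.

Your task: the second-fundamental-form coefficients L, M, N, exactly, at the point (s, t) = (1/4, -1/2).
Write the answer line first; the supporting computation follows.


Answer: L = 0, M = -12*sqrt(277)/277, N = 0

z_s = 3/2, z_t = -15/4, z_ss = 0, z_st = -3, z_tt = 0
E = 13/4, F = -45/8, G = 241/16; answer radicand W^2 = 277/16
unnormalised second-form numerators: l = 0, m = -3, n = 0; L = l/sqrt(277/16), and similarly M = m/sqrt(W^2), N = n/sqrt(W^2)


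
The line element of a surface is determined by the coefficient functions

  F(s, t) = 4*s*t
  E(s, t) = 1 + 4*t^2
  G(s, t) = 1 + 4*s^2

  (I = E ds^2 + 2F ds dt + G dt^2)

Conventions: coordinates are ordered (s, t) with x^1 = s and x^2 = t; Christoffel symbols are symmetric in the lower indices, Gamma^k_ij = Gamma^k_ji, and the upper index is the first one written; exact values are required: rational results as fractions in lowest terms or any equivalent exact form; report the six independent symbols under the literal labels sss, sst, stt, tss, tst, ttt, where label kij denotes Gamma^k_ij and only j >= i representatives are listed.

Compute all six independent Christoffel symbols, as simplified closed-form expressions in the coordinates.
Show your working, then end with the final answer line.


E = 1 + 4*t^2; F = 4*s*t; G = 1 + 4*s^2
Gamma^k_ij = (1/2) g^{kl} (d_i g_jl + d_j g_il - d_l g_ij), with g^inv = (1/(EG-F^2)) [[G, -F], [-F, E]]
first partials: E_s = 0, E_t = 8*t, F_s = 4*t, F_t = 4*s, G_s = 8*s, G_t = 0
D = EG - F^2 = 1 + 4*t^2 + 4*s^2
expanded: Gamma^s_ss = (G E_s - 2F F_s + F E_t)/(2D), Gamma^s_st = (G E_t - F G_s)/(2D), Gamma^s_tt = (2G F_t - G G_s - F G_t)/(2D), Gamma^t_ss = (2E F_s - E E_t - F E_s)/(2D), Gamma^t_st = (E G_s - F E_t)/(2D), Gamma^t_tt = (E G_t - 2F F_t + F G_s)/(2D); substitute and cancel common factors

Answer: Gamma_sss = 0, Gamma_sst = 4*t/(4*s^2 + 4*t^2 + 1), Gamma_stt = 0, Gamma_tss = 0, Gamma_tst = 4*s/(4*s^2 + 4*t^2 + 1), Gamma_ttt = 0


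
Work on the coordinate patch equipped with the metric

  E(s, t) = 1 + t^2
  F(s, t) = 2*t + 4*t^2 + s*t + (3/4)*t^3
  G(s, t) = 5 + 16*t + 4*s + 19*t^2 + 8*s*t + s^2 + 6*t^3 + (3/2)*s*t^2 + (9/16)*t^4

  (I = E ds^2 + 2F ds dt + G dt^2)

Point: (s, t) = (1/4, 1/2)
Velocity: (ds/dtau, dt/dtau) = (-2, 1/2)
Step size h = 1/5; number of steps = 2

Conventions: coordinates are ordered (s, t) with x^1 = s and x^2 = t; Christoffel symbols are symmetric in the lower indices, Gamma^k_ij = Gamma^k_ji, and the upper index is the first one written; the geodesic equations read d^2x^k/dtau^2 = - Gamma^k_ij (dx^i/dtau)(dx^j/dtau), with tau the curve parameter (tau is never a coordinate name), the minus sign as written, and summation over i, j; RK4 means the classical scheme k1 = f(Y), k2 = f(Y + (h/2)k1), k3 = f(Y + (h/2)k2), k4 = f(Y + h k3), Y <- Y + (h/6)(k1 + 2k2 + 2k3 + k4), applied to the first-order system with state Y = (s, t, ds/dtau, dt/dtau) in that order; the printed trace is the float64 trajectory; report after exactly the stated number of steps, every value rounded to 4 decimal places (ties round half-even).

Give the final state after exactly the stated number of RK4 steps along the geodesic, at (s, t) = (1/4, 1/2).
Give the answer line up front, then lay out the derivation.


Answer: s = -0.5484, t = 0.7127, ds/dtau = -1.9920, dt/dtau = 0.5605

f(Y) = (ds/dtau, dt/dtau, -Gamma^s_ij Y'^i Y'^j, -Gamma^t_ij Y'^i Y'^j) with the Gammas evaluated at the stage position; h = 0.200000; intermediate values shown to 6 dp
step 0: s = 0.2500, t = 0.5000, ds/dtau = -2.0000, dt/dtau = 0.5000
step 1:
  k1: at (s, t) = (0.250000, 0.500000), (ds/dtau, dt/dtau) = (-2.000000, 0.500000); Gamma_sss = 0.000000, Gamma_sst = 0.023876, Gamma_stt = 0.113412, Gamma_tss = 0.000000, Gamma_tst = 0.211901, Gamma_ttt = 1.006529; k1 = (-2.000000, 0.500000, 0.019399, 0.172169)
  k2: at (s, t) = (0.050000, 0.550000), (ds/dtau, dt/dtau) = (-1.998060, 0.517217); Gamma_sss = 0.000000, Gamma_sst = 0.025767, Gamma_stt = 0.124327, Gamma_tss = 0.000000, Gamma_tst = 0.209740, Gamma_ttt = 1.011994; k2 = (-1.998060, 0.517217, 0.019998, 0.162781)
  k3: at (s, t) = (0.050194, 0.551722), (ds/dtau, dt/dtau) = (-1.998000, 0.516278); Gamma_sss = 0.000000, Gamma_sst = 0.025754, Gamma_stt = 0.124328, Gamma_tss = 0.000000, Gamma_tst = 0.209372, Gamma_ttt = 1.010760; k3 = (-1.998000, 0.516278, 0.019992, 0.162533)
  k4: at (s, t) = (-0.149600, 0.603256), (ds/dtau, dt/dtau) = (-1.996002, 0.532507); Gamma_sss = 0.000000, Gamma_sst = 0.027493, Gamma_stt = 0.134848, Gamma_tss = 0.000000, Gamma_tst = 0.206739, Gamma_ttt = 1.014029; k4 = (-1.996002, 0.532507, 0.020205, 0.151937)
  Y <- Y + (h/6)(k1 + 2k2 + 2k3 + k4): s = -0.1496, t = 0.6033, ds/dtau = -1.9960, dt/dtau = 0.5325
step 2:
  k1: at (s, t) = (-0.149604, 0.603317), (ds/dtau, dt/dtau) = (-1.996014, 0.532491); Gamma_sss = 0.000000, Gamma_sst = 0.027492, Gamma_stt = 0.134847, Gamma_tss = 0.000000, Gamma_tst = 0.206726, Gamma_ttt = 1.013987; k1 = (-1.996014, 0.532491, 0.020205, 0.151929)
  k2: at (s, t) = (-0.349205, 0.656566), (ds/dtau, dt/dtau) = (-1.993993, 0.547684); Gamma_sss = 0.000000, Gamma_sst = 0.029059, Gamma_stt = 0.144853, Gamma_tss = 0.000000, Gamma_tst = 0.203606, Gamma_ttt = 1.014945; k2 = (-1.993993, 0.547684, 0.020019, 0.140267)
  k3: at (s, t) = (-0.349003, 0.658085), (ds/dtau, dt/dtau) = (-1.994012, 0.546518); Gamma_sss = 0.000000, Gamma_sst = 0.029031, Gamma_stt = 0.144783, Gamma_tss = 0.000000, Gamma_tst = 0.203288, Gamma_ttt = 1.013823; k3 = (-1.994012, 0.546518, 0.020031, 0.140261)
  k4: at (s, t) = (-0.548406, 0.712620), (ds/dtau, dt/dtau) = (-1.992008, 0.560543); Gamma_sss = 0.000000, Gamma_sst = 0.030405, Gamma_stt = 0.154119, Gamma_tss = 0.000000, Gamma_tst = 0.199803, Gamma_ttt = 1.012788; k4 = (-1.992008, 0.560543, 0.019475, 0.127976)
  Y <- Y + (h/6)(k1 + 2k2 + 2k3 + k4): s = -0.5484, t = 0.7127, ds/dtau = -1.9920, dt/dtau = 0.5605


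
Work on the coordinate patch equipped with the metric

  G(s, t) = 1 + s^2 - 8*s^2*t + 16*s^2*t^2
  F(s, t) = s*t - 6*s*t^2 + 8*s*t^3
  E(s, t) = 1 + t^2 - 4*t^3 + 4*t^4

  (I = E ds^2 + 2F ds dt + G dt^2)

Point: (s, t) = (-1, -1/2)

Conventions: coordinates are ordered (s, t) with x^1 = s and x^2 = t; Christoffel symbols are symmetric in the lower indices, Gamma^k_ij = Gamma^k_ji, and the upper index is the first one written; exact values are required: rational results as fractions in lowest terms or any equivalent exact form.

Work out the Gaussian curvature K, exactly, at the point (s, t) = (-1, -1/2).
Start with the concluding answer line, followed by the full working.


Answer: K = -9/121

E = 2, F = 3, G = 10, EG - F^2 = 11 at the point
E_s = 0, E_t = -6, F_s = -3, F_t = -13, G_s = -18, G_t = -24
E_tt = 26, F_st = 13, G_ss = 18
The intrinsic route: Brioschi's K = (det M1 - det M2)/(EG - F^2)^2.
M1 = [[-E_tt/2 + F_st - G_ss/2, E_s/2, F_s - E_t/2], [F_t - G_s/2, E, F], [G_t/2, F, G]] = [[-9, 0, 0], [-4, 2, 3], [-12, 3, 10]]; det M1 = -99
M2 = [[0, E_t/2, G_s/2], [E_t/2, E, F], [G_s/2, F, G]] = [[0, -3, -9], [-3, 2, 3], [-9, 3, 10]]; det M2 = -90
det M1 - det M2 = -9; K = -9 / (11)^2 = -9/121


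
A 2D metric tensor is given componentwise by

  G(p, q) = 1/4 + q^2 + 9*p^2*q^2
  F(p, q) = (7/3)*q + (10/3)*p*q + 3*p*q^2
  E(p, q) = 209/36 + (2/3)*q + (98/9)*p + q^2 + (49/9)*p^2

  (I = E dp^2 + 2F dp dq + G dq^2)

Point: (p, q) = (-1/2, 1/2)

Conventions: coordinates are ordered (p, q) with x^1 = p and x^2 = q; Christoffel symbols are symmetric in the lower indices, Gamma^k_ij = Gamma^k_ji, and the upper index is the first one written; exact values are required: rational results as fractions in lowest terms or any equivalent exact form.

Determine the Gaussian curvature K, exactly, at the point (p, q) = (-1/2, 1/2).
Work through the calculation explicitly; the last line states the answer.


E = 83/36, F = -1/24, G = 17/16, EG - F^2 = 235/96 at the point
E_p = 49/9, E_q = 5/3, F_p = 29/12, F_q = -5/6, G_p = -9/4, G_q = 13/4
E_qq = 2, F_pq = 19/3, G_pp = 9/2
Apply the Brioschi formula K = (det M1 - det M2)/(EG - F^2)^2 over the derivative matrices of E, F, G.
M1 = [[-E_qq/2 + F_pq - G_pp/2, E_p/2, F_p - E_q/2], [F_q - G_p/2, E, F], [G_q/2, F, G]] = [[37/12, 49/18, 19/12], [7/24, 83/36, -1/24], [13/8, -1/24, 17/16]]; det M1 = 655/1152
M2 = [[0, E_q/2, G_p/2], [E_q/2, E, F], [G_p/2, F, G]] = [[0, 5/6, -9/8], [5/6, 83/36, -1/24], [-9/8, -1/24, 17/16]]; det M2 = -8243/2304
det M1 - det M2 = 9553/2304; K = 9553/2304 / (235/96)^2 = 38212/55225

Answer: K = 38212/55225


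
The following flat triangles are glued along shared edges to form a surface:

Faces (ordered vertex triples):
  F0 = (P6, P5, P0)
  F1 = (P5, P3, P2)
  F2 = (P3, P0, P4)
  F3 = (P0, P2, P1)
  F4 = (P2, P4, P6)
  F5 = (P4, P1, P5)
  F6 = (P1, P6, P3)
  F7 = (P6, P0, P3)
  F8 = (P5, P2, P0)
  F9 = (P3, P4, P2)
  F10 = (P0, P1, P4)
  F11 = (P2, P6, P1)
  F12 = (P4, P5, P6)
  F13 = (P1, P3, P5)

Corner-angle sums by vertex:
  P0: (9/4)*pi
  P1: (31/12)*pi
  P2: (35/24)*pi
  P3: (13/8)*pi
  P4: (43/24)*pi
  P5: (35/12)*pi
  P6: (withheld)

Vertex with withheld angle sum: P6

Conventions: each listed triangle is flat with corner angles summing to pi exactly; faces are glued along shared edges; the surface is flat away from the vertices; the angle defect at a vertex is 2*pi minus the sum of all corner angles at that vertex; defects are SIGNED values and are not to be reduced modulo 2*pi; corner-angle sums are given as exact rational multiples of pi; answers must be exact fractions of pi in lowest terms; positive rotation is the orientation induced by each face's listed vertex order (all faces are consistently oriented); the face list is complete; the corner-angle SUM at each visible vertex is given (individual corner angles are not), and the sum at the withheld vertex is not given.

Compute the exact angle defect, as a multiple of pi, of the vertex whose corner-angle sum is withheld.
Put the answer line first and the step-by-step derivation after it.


Answer: defect(P6) = (5/8)*pi

V = 7, E = 21, F = 14; chi = V - E + F = 0
Gauss-Bonnet: total defect = 2*pi*chi = 0; visible defects sum to (-5/8)*pi


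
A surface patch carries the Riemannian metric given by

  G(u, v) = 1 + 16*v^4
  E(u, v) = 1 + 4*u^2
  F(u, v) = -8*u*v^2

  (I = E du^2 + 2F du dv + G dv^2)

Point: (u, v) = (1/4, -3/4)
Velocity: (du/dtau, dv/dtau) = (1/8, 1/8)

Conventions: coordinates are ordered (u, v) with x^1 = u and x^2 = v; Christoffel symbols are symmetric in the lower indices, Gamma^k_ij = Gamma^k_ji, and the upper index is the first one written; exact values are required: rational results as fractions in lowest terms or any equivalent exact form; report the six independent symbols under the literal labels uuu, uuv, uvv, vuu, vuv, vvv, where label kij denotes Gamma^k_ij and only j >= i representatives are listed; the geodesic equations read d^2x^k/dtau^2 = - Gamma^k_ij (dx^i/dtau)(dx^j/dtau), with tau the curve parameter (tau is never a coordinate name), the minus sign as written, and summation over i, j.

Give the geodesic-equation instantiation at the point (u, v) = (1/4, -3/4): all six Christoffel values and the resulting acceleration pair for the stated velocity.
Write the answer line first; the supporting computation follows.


Answer: Gamma_uuu = 16/101, Gamma_uuv = 0, Gamma_uvv = 48/101, Gamma_vuu = -72/101, Gamma_vuv = 0, Gamma_vvv = -216/101; accelerations (d^2u/dtau^2, d^2v/dtau^2) = (-1/101, 9/202)

E = 5/4, F = -9/8, G = 97/16 at the point
E_u = 2, E_v = 0, F_u = -9/2, F_v = 3, G_u = 0, G_v = -27
EG - F^2 = 101/16;  g^inv = (16/101) * [[97/16, 9/8], [9/8, 5/4]]
first-kind symbols [ij,l] = (1/2)(d_i g_jl + d_j g_il - d_l g_ij): [uu,u] = E_u/2 = 1, [uu,v] = F_u - E_v/2 = -9/2, [uv,u] = E_v/2 = 0, [uv,v] = G_u/2 = 0, [vv,u] = F_v - G_u/2 = 3, [vv,v] = G_v/2 = -27/2
Gamma^u_ij = (G*[ij,u] - F*[ij,v])/(EG - F^2), Gamma^v_ij = (E*[ij,v] - F*[ij,u])/(EG - F^2)
Gamma_uuu = 16/101, Gamma_uuv = 0, Gamma_uvv = 48/101, Gamma_vuu = -72/101, Gamma_vuv = 0, Gamma_vvv = -216/101
d^2u/dtau^2 = -(Gamma_uuu*(1/8)^2 + 2*Gamma_uuv*(1/8)*(1/8) + Gamma_uvv*(1/8)^2) = -1/101
d^2v/dtau^2 = -(Gamma_vuu*(1/8)^2 + 2*Gamma_vuv*(1/8)*(1/8) + Gamma_vvv*(1/8)^2) = 9/202
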